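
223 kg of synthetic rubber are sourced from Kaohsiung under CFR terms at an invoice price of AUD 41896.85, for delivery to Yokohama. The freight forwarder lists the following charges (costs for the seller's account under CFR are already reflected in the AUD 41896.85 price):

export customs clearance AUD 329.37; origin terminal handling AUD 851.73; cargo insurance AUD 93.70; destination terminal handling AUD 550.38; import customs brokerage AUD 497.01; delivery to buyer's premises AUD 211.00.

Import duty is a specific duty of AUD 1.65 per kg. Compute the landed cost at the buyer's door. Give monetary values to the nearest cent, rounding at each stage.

CFR: the seller pays costs through ocean freight to the destination port, but not insurance.
Already in the invoice (seller's account under CFR): export clearance, origin terminal — exclude.
CIF value = CFR price + insurance = 41896.85 + 93.70 = 41990.55
Import duty = 223 × 1.65 = 367.95
Buyer bears: insurance 93.70 + destination terminal 550.38 + brokerage 497.01 + delivery 211.00 + duty 367.95 = 1720.04
Landed cost = invoice 41896.85 + 1720.04 = 43616.89

Total landed cost: AUD 43616.89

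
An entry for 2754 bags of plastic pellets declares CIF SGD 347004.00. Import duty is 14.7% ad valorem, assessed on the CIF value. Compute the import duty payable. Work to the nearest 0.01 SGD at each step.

Import duty = 347004.00 × 14.7% = 51009.59

Import duty: SGD 51009.59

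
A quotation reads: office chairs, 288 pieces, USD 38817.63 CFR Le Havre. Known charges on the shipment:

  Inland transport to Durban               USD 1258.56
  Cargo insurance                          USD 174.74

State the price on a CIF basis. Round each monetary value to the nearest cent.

Not relevant to the conversion: inland to port — on the seller under both CFR and CIF; already in the CFR price and stays in the CIF price.
From CFR to CIF, the seller additionally bears: insurance.
CIF price = 38817.63 + 174.74 = 38992.37

CIF price: USD 38992.37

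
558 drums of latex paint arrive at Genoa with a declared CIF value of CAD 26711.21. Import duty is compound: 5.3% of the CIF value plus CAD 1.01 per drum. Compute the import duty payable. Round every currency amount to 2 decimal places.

Ad valorem component: 26711.21 × 5.3% = 1415.69
Specific component: 558 × 1.01 = 563.58
Import duty = 1415.69 + 563.58 = 1979.27

Import duty: CAD 1979.27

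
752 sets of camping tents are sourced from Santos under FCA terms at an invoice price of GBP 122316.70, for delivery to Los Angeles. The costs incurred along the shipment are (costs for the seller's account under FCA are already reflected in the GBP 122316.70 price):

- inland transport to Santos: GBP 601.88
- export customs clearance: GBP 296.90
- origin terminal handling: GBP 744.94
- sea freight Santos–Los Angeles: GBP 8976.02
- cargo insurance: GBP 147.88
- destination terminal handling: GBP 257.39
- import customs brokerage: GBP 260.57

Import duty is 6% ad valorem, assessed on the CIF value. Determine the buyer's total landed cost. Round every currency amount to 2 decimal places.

FCA: the seller delivers export-cleared goods to the carrier; the buyer bears costs from that point.
Already in the invoice (seller's account under FCA): inland to port, export clearance — exclude.
CIF value = FCA price + origin terminal + freight + insurance = 122316.70 + 744.94 + 8976.02 + 147.88 = 132185.54
Import duty = 132185.54 × 6% = 7931.13
Buyer bears: origin terminal 744.94 + freight 8976.02 + insurance 147.88 + destination terminal 257.39 + brokerage 260.57 + duty 7931.13 = 18317.93
Landed cost = invoice 122316.70 + 18317.93 = 140634.63

Total landed cost: GBP 140634.63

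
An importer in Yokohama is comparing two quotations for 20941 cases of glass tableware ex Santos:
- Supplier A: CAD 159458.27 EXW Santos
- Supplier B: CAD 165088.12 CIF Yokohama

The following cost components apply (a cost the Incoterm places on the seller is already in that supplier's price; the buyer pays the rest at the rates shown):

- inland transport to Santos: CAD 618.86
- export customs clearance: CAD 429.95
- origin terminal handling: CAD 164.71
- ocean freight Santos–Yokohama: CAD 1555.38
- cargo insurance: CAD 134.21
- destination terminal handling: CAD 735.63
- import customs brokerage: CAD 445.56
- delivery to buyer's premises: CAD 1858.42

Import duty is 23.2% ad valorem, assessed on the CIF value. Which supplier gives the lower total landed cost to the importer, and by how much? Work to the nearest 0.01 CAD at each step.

Supplier A (EXW):
CIF value = EXW price + inland to port + export clearance + origin terminal + freight + insurance = 159458.27 + 618.86 + 429.95 + 164.71 + 1555.38 + 134.21 = 162361.38
Import duty = 162361.38 × 23.2% = 37667.84
Buyer bears (A): 618.86 + 429.95 + 164.71 + 1555.38 + 134.21 + 735.63 + 445.56 + 1858.42 = 5942.72
Landed cost (A) = invoice 159458.27 + 5942.72 + duty 37667.84 = 203068.83
Supplier B (CIF):
The CIF price already equals the CIF value: 165088.12
Import duty = 165088.12 × 23.2% = 38300.44
Buyer bears (B): 735.63 + 445.56 + 1858.42 = 3039.61
Landed cost (B) = invoice 165088.12 + 3039.61 + duty 38300.44 = 206428.17
Difference = |203068.83 − 206428.17| = 3359.34

Supplier A is cheaper by CAD 3359.34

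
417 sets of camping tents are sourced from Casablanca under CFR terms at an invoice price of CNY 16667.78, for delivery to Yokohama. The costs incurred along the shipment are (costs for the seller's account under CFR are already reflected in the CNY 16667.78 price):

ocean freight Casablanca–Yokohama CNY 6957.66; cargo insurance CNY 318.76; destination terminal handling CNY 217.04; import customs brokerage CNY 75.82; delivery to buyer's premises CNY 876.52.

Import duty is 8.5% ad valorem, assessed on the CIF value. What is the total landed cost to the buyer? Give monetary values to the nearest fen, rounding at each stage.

Total landed cost: CNY 19599.78

CFR: the seller pays costs through ocean freight to the destination port, but not insurance.
Already in the invoice (seller's account under CFR): freight — exclude.
CIF value = CFR price + insurance = 16667.78 + 318.76 = 16986.54
Import duty = 16986.54 × 8.5% = 1443.86
Buyer bears: insurance 318.76 + destination terminal 217.04 + brokerage 75.82 + delivery 876.52 + duty 1443.86 = 2932.00
Landed cost = invoice 16667.78 + 2932.00 = 19599.78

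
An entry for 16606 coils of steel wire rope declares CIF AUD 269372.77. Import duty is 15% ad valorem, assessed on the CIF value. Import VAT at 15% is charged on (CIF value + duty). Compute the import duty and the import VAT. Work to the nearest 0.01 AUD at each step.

Import duty = 269372.77 × 15% = 40405.92
VAT base = CIF + duty = 269372.77 + 40405.92 = 309778.69
Import VAT = 309778.69 × 15% = 46466.80

Import duty: AUD 40405.92; import VAT: AUD 46466.80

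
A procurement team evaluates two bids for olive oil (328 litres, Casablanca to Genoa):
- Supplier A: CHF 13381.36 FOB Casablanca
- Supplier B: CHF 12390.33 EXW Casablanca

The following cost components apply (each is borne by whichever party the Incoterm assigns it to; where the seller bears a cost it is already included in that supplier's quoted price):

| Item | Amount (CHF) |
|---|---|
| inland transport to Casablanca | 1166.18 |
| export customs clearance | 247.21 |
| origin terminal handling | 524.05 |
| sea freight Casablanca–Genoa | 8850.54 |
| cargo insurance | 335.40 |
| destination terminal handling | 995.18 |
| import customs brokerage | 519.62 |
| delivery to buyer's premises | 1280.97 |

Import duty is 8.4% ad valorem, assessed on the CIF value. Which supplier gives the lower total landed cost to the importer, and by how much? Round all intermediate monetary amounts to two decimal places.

Supplier A is cheaper by CHF 1025.91

Supplier A (FOB):
CIF value = FOB price + freight + insurance = 13381.36 + 8850.54 + 335.40 = 22567.30
Import duty = 22567.30 × 8.4% = 1895.65
Buyer bears (A): 8850.54 + 335.40 + 995.18 + 519.62 + 1280.97 = 11981.71
Landed cost (A) = invoice 13381.36 + 11981.71 + duty 1895.65 = 27258.72
Supplier B (EXW):
CIF value = EXW price + inland to port + export clearance + origin terminal + freight + insurance = 12390.33 + 1166.18 + 247.21 + 524.05 + 8850.54 + 335.40 = 23513.71
Import duty = 23513.71 × 8.4% = 1975.15
Buyer bears (B): 1166.18 + 247.21 + 524.05 + 8850.54 + 335.40 + 995.18 + 519.62 + 1280.97 = 13919.15
Landed cost (B) = invoice 12390.33 + 13919.15 + duty 1975.15 = 28284.63
Difference = |27258.72 − 28284.63| = 1025.91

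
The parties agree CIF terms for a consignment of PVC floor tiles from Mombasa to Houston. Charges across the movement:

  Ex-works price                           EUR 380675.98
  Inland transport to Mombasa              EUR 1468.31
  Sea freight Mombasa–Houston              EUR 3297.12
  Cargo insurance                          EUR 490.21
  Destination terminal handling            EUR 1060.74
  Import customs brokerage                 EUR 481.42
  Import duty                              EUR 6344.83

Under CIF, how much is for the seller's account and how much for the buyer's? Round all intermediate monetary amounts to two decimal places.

Seller: EUR 385931.62; buyer: EUR 7886.99

CIF: the seller pays costs through ocean freight and marine insurance to the destination port.
Seller's account: goods 380675.98 + inland to port 1468.31 + freight 3297.12 + insurance 490.21 = 385931.62
Buyer's account: destination terminal 1060.74 + brokerage 481.42 + duty 6344.83 = 7886.99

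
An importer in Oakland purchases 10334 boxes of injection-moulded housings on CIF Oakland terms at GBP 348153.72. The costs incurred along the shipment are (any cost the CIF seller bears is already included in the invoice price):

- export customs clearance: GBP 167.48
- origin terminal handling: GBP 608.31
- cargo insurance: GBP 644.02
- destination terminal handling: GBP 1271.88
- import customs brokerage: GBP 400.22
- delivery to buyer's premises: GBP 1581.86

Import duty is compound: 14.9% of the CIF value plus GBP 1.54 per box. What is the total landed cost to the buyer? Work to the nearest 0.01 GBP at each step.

CIF: the seller pays costs through ocean freight and marine insurance to the destination port.
Already in the invoice (seller's account under CIF): export clearance, origin terminal, insurance — exclude.
The CIF price already equals the CIF value: 348153.72
Ad valorem component: 348153.72 × 14.9% = 51874.90
Specific component: 10334 × 1.54 = 15914.36
Import duty = 51874.90 + 15914.36 = 67789.26
Buyer bears: destination terminal 1271.88 + brokerage 400.22 + delivery 1581.86 + duty 67789.26 = 71043.22
Landed cost = invoice 348153.72 + 71043.22 = 419196.94

Total landed cost: GBP 419196.94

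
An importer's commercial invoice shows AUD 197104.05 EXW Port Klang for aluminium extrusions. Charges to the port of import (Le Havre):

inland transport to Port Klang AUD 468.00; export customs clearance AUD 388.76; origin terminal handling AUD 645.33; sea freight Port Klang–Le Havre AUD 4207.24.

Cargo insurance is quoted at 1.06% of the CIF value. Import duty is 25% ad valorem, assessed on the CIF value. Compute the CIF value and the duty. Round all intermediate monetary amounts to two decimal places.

CIF value: AUD 204986.23; import duty: AUD 51246.56

Let C be the CIF value. C = EXW price + pre-shipment costs + freight + 1.06% × C
C − 1.06% × C = 197104.05 + 468.00 + 388.76 + 645.33 + 4207.24
0.9894 × C = 202813.38
C = 202813.38 / 0.9894 = 204986.23
Insurance premium = 1.06% × 204986.23 = 2172.85
Import duty = 204986.23 × 25% = 51246.56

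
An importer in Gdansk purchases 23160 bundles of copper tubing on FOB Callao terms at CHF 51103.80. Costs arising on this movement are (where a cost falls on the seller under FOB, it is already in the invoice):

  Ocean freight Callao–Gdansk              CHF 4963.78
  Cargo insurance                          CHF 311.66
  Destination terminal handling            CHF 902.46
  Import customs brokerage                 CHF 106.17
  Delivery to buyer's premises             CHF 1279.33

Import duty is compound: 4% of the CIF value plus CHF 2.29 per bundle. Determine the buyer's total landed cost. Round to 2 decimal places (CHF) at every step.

Total landed cost: CHF 113958.77

FOB: the seller bears costs until goods are on board at the origin port; the buyer bears freight, insurance and all costs thereafter.
CIF value = FOB price + freight + insurance = 51103.80 + 4963.78 + 311.66 = 56379.24
Ad valorem component: 56379.24 × 4% = 2255.17
Specific component: 23160 × 2.29 = 53036.40
Import duty = 2255.17 + 53036.40 = 55291.57
Buyer bears: freight 4963.78 + insurance 311.66 + destination terminal 902.46 + brokerage 106.17 + delivery 1279.33 + duty 55291.57 = 62854.97
Landed cost = invoice 51103.80 + 62854.97 = 113958.77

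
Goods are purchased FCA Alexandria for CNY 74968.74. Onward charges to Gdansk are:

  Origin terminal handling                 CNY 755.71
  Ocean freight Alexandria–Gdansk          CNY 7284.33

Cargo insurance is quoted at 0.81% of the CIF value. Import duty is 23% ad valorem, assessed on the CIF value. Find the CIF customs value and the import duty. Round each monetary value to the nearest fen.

Let C be the CIF value. C = FCA price + pre-shipment costs + freight + 0.81% × C
C − 0.81% × C = 74968.74 + 755.71 + 7284.33
0.9919 × C = 83008.78
C = 83008.78 / 0.9919 = 83686.64
Insurance premium = 0.81% × 83686.64 = 677.86
Import duty = 83686.64 × 23% = 19247.93

CIF value: CNY 83686.64; import duty: CNY 19247.93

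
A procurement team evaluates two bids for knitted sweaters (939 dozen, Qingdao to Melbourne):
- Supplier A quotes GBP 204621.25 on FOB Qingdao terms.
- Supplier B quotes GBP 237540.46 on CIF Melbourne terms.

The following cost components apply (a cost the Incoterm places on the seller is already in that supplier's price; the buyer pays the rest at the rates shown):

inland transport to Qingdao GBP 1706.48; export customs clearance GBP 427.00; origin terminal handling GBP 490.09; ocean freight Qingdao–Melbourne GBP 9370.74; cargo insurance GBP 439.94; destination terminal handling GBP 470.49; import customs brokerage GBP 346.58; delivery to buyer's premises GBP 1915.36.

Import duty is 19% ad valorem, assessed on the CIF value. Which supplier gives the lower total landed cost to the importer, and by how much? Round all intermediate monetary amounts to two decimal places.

Supplier A (FOB):
CIF value = FOB price + freight + insurance = 204621.25 + 9370.74 + 439.94 = 214431.93
Import duty = 214431.93 × 19% = 40742.07
Buyer bears (A): 9370.74 + 439.94 + 470.49 + 346.58 + 1915.36 = 12543.11
Landed cost (A) = invoice 204621.25 + 12543.11 + duty 40742.07 = 257906.43
Supplier B (CIF):
The CIF price already equals the CIF value: 237540.46
Import duty = 237540.46 × 19% = 45132.69
Buyer bears (B): 470.49 + 346.58 + 1915.36 = 2732.43
Landed cost (B) = invoice 237540.46 + 2732.43 + duty 45132.69 = 285405.58
Difference = |257906.43 − 285405.58| = 27499.15

Supplier A is cheaper by GBP 27499.15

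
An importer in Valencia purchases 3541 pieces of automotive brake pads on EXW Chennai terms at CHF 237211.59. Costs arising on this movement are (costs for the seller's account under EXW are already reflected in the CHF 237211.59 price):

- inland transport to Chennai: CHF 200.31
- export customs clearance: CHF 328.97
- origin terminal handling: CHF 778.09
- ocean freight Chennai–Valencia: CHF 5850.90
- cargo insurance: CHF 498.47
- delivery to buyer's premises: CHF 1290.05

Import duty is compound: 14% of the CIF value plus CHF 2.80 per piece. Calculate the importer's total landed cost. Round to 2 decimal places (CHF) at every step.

EXW: the seller makes goods available at their premises; the buyer bears all onward costs.
CIF value = EXW price + inland to port + export clearance + origin terminal + freight + insurance = 237211.59 + 200.31 + 328.97 + 778.09 + 5850.90 + 498.47 = 244868.33
Ad valorem component: 244868.33 × 14% = 34281.57
Specific component: 3541 × 2.80 = 9914.80
Import duty = 34281.57 + 9914.80 = 44196.37
Buyer bears: inland to port 200.31 + export clearance 328.97 + origin terminal 778.09 + freight 5850.90 + insurance 498.47 + delivery 1290.05 + duty 44196.37 = 53143.16
Landed cost = invoice 237211.59 + 53143.16 = 290354.75

Total landed cost: CHF 290354.75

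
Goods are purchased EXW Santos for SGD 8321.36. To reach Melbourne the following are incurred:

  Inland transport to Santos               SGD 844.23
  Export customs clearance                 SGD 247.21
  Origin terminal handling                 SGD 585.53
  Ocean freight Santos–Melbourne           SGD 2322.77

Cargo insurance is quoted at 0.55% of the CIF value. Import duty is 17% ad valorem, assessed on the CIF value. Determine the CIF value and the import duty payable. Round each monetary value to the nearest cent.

Let C be the CIF value. C = EXW price + pre-shipment costs + freight + 0.55% × C
C − 0.55% × C = 8321.36 + 844.23 + 247.21 + 585.53 + 2322.77
0.9945 × C = 12321.10
C = 12321.10 / 0.9945 = 12389.24
Insurance premium = 0.55% × 12389.24 = 68.14
Import duty = 12389.24 × 17% = 2106.17

CIF value: SGD 12389.24; import duty: SGD 2106.17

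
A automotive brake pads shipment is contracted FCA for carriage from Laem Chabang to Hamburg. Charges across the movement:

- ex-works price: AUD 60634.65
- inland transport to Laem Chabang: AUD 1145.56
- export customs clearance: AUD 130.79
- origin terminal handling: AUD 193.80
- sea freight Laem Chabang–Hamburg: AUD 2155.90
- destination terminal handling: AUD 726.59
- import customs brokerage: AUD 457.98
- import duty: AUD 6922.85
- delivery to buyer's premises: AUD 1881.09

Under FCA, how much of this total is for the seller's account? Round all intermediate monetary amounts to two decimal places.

FCA: the seller delivers export-cleared goods to the carrier; the buyer bears costs from that point.
Seller's account: goods 60634.65 + inland to port 1145.56 + export clearance 130.79 = 61911.00
Buyer's account: origin terminal 193.80 + freight 2155.90 + destination terminal 726.59 + brokerage 457.98 + duty 6922.85 + delivery 1881.09 = 12338.21

Seller's account: AUD 61911.00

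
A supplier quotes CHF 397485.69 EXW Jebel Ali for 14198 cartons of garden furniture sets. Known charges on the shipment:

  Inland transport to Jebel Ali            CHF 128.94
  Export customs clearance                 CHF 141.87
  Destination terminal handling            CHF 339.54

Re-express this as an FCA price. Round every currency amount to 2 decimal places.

FCA price: CHF 397756.50

Not relevant to the conversion: destination terminal — on the buyer under both terms; not part of either seller's price.
From EXW to FCA, the seller additionally bears: inland to port, export clearance.
FCA price = 397485.69 + 128.94 + 141.87 = 397756.50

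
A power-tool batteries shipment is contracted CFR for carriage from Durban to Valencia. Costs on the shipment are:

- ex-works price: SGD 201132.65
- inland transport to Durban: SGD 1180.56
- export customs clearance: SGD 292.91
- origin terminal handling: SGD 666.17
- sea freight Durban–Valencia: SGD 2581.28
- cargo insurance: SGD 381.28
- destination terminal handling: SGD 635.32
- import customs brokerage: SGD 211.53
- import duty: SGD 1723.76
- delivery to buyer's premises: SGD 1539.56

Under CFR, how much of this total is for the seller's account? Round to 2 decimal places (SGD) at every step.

CFR: the seller pays costs through ocean freight to the destination port, but not insurance.
Seller's account: goods 201132.65 + inland to port 1180.56 + export clearance 292.91 + origin terminal 666.17 + freight 2581.28 = 205853.57
Buyer's account: insurance 381.28 + destination terminal 635.32 + brokerage 211.53 + duty 1723.76 + delivery 1539.56 = 4491.45

Seller's account: SGD 205853.57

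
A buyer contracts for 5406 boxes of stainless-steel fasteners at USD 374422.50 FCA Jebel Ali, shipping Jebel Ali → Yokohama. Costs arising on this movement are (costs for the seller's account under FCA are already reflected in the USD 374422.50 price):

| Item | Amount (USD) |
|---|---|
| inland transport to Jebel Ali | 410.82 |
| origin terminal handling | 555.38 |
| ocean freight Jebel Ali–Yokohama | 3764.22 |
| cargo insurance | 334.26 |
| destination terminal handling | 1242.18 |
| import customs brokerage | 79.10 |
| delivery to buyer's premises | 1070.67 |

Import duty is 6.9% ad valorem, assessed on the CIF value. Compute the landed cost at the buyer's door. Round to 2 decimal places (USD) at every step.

Total landed cost: USD 407624.58

FCA: the seller delivers export-cleared goods to the carrier; the buyer bears costs from that point.
Already in the invoice (seller's account under FCA): inland to port — exclude.
CIF value = FCA price + origin terminal + freight + insurance = 374422.50 + 555.38 + 3764.22 + 334.26 = 379076.36
Import duty = 379076.36 × 6.9% = 26156.27
Buyer bears: origin terminal 555.38 + freight 3764.22 + insurance 334.26 + destination terminal 1242.18 + brokerage 79.10 + delivery 1070.67 + duty 26156.27 = 33202.08
Landed cost = invoice 374422.50 + 33202.08 = 407624.58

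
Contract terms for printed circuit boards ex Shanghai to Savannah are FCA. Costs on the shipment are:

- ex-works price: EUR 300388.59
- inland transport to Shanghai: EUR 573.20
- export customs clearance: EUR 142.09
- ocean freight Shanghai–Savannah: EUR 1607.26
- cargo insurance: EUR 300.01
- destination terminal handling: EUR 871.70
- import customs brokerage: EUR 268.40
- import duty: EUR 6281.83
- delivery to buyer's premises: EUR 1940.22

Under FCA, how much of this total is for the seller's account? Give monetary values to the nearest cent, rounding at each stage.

Seller's account: EUR 301103.88

FCA: the seller delivers export-cleared goods to the carrier; the buyer bears costs from that point.
Seller's account: goods 300388.59 + inland to port 573.20 + export clearance 142.09 = 301103.88
Buyer's account: freight 1607.26 + insurance 300.01 + destination terminal 871.70 + brokerage 268.40 + duty 6281.83 + delivery 1940.22 = 11269.42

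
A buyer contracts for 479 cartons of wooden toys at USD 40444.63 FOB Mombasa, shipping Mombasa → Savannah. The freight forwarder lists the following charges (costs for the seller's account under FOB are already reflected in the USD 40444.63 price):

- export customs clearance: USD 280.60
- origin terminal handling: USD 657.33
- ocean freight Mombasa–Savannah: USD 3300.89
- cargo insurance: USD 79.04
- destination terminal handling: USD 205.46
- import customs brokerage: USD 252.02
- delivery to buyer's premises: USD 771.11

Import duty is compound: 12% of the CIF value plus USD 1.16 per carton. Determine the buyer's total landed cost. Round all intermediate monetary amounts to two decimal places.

Total landed cost: USD 50867.74

FOB: the seller bears costs until goods are on board at the origin port; the buyer bears freight, insurance and all costs thereafter.
Already in the invoice (seller's account under FOB): export clearance, origin terminal — exclude.
CIF value = FOB price + freight + insurance = 40444.63 + 3300.89 + 79.04 = 43824.56
Ad valorem component: 43824.56 × 12% = 5258.95
Specific component: 479 × 1.16 = 555.64
Import duty = 5258.95 + 555.64 = 5814.59
Buyer bears: freight 3300.89 + insurance 79.04 + destination terminal 205.46 + brokerage 252.02 + delivery 771.11 + duty 5814.59 = 10423.11
Landed cost = invoice 40444.63 + 10423.11 = 50867.74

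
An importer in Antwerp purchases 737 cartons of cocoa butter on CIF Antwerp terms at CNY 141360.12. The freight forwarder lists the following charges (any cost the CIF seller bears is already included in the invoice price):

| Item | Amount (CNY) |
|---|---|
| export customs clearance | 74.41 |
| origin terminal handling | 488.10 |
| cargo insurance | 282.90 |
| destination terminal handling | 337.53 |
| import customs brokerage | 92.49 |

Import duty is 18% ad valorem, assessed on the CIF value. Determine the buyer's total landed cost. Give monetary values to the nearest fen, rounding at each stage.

CIF: the seller pays costs through ocean freight and marine insurance to the destination port.
Already in the invoice (seller's account under CIF): export clearance, origin terminal, insurance — exclude.
The CIF price already equals the CIF value: 141360.12
Import duty = 141360.12 × 18% = 25444.82
Buyer bears: destination terminal 337.53 + brokerage 92.49 + duty 25444.82 = 25874.84
Landed cost = invoice 141360.12 + 25874.84 = 167234.96

Total landed cost: CNY 167234.96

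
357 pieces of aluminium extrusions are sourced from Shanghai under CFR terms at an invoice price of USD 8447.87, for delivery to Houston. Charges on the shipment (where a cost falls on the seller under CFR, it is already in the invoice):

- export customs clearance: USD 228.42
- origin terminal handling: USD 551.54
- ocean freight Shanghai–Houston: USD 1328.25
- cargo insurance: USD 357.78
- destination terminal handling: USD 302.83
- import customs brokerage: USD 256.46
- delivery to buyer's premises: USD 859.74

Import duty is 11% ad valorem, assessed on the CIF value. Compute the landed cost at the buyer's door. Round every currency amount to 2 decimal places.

Total landed cost: USD 11193.30

CFR: the seller pays costs through ocean freight to the destination port, but not insurance.
Already in the invoice (seller's account under CFR): export clearance, origin terminal, freight — exclude.
CIF value = CFR price + insurance = 8447.87 + 357.78 = 8805.65
Import duty = 8805.65 × 11% = 968.62
Buyer bears: insurance 357.78 + destination terminal 302.83 + brokerage 256.46 + delivery 859.74 + duty 968.62 = 2745.43
Landed cost = invoice 8447.87 + 2745.43 = 11193.30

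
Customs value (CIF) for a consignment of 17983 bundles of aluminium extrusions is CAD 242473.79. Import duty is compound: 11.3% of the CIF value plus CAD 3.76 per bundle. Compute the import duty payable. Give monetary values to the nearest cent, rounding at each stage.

Import duty: CAD 95015.62

Ad valorem component: 242473.79 × 11.3% = 27399.54
Specific component: 17983 × 3.76 = 67616.08
Import duty = 27399.54 + 67616.08 = 95015.62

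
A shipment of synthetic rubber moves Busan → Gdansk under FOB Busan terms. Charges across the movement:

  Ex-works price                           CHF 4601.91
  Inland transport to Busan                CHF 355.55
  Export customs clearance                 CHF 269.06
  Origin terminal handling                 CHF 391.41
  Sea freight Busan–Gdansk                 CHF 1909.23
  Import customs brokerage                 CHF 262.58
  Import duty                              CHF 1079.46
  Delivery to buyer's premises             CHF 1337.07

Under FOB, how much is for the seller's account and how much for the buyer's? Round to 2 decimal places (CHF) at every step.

FOB: the seller bears costs until goods are on board at the origin port; the buyer bears freight, insurance and all costs thereafter.
Seller's account: goods 4601.91 + inland to port 355.55 + export clearance 269.06 + origin terminal 391.41 = 5617.93
Buyer's account: freight 1909.23 + brokerage 262.58 + duty 1079.46 + delivery 1337.07 = 4588.34

Seller: CHF 5617.93; buyer: CHF 4588.34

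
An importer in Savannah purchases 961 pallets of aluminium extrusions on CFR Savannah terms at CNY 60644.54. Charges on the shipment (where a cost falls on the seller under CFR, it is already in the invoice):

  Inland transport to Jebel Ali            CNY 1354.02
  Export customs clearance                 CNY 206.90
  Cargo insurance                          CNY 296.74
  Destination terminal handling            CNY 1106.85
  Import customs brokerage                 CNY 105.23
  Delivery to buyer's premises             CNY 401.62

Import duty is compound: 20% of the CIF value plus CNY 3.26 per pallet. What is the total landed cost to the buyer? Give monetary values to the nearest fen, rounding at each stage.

CFR: the seller pays costs through ocean freight to the destination port, but not insurance.
Already in the invoice (seller's account under CFR): inland to port, export clearance — exclude.
CIF value = CFR price + insurance = 60644.54 + 296.74 = 60941.28
Ad valorem component: 60941.28 × 20% = 12188.26
Specific component: 961 × 3.26 = 3132.86
Import duty = 12188.26 + 3132.86 = 15321.12
Buyer bears: insurance 296.74 + destination terminal 1106.85 + brokerage 105.23 + delivery 401.62 + duty 15321.12 = 17231.56
Landed cost = invoice 60644.54 + 17231.56 = 77876.10

Total landed cost: CNY 77876.10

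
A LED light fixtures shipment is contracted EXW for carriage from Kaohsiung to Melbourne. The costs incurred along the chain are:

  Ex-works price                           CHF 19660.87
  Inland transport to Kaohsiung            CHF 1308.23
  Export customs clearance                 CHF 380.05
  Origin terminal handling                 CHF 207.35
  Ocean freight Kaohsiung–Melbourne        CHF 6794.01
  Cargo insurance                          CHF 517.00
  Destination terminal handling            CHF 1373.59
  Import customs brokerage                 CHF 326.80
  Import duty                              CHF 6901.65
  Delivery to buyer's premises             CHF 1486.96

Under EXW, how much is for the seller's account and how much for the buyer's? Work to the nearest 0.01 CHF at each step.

Seller: CHF 19660.87; buyer: CHF 19295.64

EXW: the seller makes goods available at their premises; the buyer bears all onward costs.
Seller's account: goods 19660.87 = 19660.87
Buyer's account: inland to port 1308.23 + export clearance 380.05 + origin terminal 207.35 + freight 6794.01 + insurance 517.00 + destination terminal 1373.59 + brokerage 326.80 + duty 6901.65 + delivery 1486.96 = 19295.64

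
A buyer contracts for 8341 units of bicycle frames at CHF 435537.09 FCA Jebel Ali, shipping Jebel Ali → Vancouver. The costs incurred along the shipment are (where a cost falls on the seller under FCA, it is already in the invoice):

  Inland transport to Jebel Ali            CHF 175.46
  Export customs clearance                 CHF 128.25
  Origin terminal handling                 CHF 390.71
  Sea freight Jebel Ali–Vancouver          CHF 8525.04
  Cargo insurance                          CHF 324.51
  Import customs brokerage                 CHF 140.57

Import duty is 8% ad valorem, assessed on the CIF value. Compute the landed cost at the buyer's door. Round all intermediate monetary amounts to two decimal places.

Total landed cost: CHF 480500.11

FCA: the seller delivers export-cleared goods to the carrier; the buyer bears costs from that point.
Already in the invoice (seller's account under FCA): inland to port, export clearance — exclude.
CIF value = FCA price + origin terminal + freight + insurance = 435537.09 + 390.71 + 8525.04 + 324.51 = 444777.35
Import duty = 444777.35 × 8% = 35582.19
Buyer bears: origin terminal 390.71 + freight 8525.04 + insurance 324.51 + brokerage 140.57 + duty 35582.19 = 44963.02
Landed cost = invoice 435537.09 + 44963.02 = 480500.11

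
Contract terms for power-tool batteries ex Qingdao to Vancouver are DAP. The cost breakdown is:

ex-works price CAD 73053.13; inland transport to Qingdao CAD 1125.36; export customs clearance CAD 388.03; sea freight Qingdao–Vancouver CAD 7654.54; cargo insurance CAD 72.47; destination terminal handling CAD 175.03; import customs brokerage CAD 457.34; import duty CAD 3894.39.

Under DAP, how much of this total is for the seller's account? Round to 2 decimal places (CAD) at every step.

DAP: the seller bears all costs to the named destination except import duty and clearance.
Seller's account: goods 73053.13 + inland to port 1125.36 + export clearance 388.03 + freight 7654.54 + insurance 72.47 + destination terminal 175.03 = 82468.56
Buyer's account: brokerage 457.34 + duty 3894.39 = 4351.73

Seller's account: CAD 82468.56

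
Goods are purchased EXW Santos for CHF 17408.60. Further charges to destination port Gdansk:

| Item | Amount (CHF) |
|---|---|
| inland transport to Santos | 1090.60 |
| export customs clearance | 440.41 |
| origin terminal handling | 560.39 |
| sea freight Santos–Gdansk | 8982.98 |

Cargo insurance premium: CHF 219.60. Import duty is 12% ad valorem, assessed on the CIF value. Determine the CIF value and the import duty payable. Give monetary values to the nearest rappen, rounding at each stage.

CIF = EXW price + pre-shipment costs + freight + insurance
CIF = 17408.60 + 1090.60 + 440.41 + 560.39 + 8982.98 + 219.60 = 28702.58
Import duty = 28702.58 × 12% = 3444.31

CIF value: CHF 28702.58; import duty: CHF 3444.31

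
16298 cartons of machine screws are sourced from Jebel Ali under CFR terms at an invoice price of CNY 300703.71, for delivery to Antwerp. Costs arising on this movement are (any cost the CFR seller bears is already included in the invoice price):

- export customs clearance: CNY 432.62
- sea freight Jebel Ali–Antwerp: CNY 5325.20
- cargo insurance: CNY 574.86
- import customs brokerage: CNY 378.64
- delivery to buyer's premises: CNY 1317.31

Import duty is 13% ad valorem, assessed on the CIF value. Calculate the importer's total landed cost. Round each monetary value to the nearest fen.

CFR: the seller pays costs through ocean freight to the destination port, but not insurance.
Already in the invoice (seller's account under CFR): export clearance, freight — exclude.
CIF value = CFR price + insurance = 300703.71 + 574.86 = 301278.57
Import duty = 301278.57 × 13% = 39166.21
Buyer bears: insurance 574.86 + brokerage 378.64 + delivery 1317.31 + duty 39166.21 = 41437.02
Landed cost = invoice 300703.71 + 41437.02 = 342140.73

Total landed cost: CNY 342140.73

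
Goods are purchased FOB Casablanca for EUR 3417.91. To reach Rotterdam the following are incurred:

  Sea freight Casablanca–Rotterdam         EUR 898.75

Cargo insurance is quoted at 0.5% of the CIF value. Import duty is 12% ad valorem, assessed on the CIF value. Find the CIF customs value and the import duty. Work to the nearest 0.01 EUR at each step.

CIF value: EUR 4338.35; import duty: EUR 520.60

Let C be the CIF value. C = FOB price + freight + 0.5% × C
C − 0.5% × C = 3417.91 + 898.75
0.995 × C = 4316.66
C = 4316.66 / 0.995 = 4338.35
Insurance premium = 0.5% × 4338.35 = 21.69
Import duty = 4338.35 × 12% = 520.60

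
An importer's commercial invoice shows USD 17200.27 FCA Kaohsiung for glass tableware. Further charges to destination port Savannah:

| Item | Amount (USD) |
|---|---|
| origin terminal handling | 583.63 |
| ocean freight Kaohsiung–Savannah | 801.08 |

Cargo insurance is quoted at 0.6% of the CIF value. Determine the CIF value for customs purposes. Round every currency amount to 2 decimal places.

CIF value: USD 18697.16

Let C be the CIF value. C = FCA price + pre-shipment costs + freight + 0.6% × C
C − 0.6% × C = 17200.27 + 583.63 + 801.08
0.994 × C = 18584.98
C = 18584.98 / 0.994 = 18697.16
Insurance premium = 0.6% × 18697.16 = 112.18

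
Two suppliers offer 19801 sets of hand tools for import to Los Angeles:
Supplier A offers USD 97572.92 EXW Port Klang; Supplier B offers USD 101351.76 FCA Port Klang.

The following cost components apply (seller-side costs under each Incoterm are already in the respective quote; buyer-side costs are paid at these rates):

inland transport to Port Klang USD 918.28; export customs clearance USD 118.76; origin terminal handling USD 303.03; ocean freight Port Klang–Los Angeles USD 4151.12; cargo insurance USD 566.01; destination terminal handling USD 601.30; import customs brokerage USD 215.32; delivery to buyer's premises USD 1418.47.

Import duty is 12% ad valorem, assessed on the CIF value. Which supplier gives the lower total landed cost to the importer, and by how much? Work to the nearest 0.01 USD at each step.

Supplier A (EXW):
CIF value = EXW price + inland to port + export clearance + origin terminal + freight + insurance = 97572.92 + 918.28 + 118.76 + 303.03 + 4151.12 + 566.01 = 103630.12
Import duty = 103630.12 × 12% = 12435.61
Buyer bears (A): 918.28 + 118.76 + 303.03 + 4151.12 + 566.01 + 601.30 + 215.32 + 1418.47 = 8292.29
Landed cost (A) = invoice 97572.92 + 8292.29 + duty 12435.61 = 118300.82
Supplier B (FCA):
CIF value = FCA price + origin terminal + freight + insurance = 101351.76 + 303.03 + 4151.12 + 566.01 = 106371.92
Import duty = 106371.92 × 12% = 12764.63
Buyer bears (B): 303.03 + 4151.12 + 566.01 + 601.30 + 215.32 + 1418.47 = 7255.25
Landed cost (B) = invoice 101351.76 + 7255.25 + duty 12764.63 = 121371.64
Difference = |118300.82 − 121371.64| = 3070.82

Supplier A is cheaper by USD 3070.82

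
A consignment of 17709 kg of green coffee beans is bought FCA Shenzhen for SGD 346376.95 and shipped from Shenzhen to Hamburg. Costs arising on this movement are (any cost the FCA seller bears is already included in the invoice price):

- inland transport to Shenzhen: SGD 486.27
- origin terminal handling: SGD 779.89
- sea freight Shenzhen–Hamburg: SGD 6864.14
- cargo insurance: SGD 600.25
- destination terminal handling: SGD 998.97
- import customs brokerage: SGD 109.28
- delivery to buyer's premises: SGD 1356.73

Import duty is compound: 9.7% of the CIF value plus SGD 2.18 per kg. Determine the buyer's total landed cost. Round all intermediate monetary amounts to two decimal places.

Total landed cost: SGD 430090.09

FCA: the seller delivers export-cleared goods to the carrier; the buyer bears costs from that point.
Already in the invoice (seller's account under FCA): inland to port — exclude.
CIF value = FCA price + origin terminal + freight + insurance = 346376.95 + 779.89 + 6864.14 + 600.25 = 354621.23
Ad valorem component: 354621.23 × 9.7% = 34398.26
Specific component: 17709 × 2.18 = 38605.62
Import duty = 34398.26 + 38605.62 = 73003.88
Buyer bears: origin terminal 779.89 + freight 6864.14 + insurance 600.25 + destination terminal 998.97 + brokerage 109.28 + delivery 1356.73 + duty 73003.88 = 83713.14
Landed cost = invoice 346376.95 + 83713.14 = 430090.09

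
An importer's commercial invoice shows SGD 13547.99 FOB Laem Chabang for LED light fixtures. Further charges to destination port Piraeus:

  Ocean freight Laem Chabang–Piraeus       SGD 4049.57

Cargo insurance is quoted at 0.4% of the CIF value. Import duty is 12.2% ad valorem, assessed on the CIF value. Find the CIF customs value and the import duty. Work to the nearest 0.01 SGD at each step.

CIF value: SGD 17668.23; import duty: SGD 2155.52

Let C be the CIF value. C = FOB price + freight + 0.4% × C
C − 0.4% × C = 13547.99 + 4049.57
0.996 × C = 17597.56
C = 17597.56 / 0.996 = 17668.23
Insurance premium = 0.4% × 17668.23 = 70.67
Import duty = 17668.23 × 12.2% = 2155.52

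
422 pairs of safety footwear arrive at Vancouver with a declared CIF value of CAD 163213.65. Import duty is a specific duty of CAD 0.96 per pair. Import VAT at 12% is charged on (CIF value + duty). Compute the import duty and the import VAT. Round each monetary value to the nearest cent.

Import duty: CAD 405.12; import VAT: CAD 19634.25

Import duty = 422 × 0.96 = 405.12
VAT base = CIF + duty = 163213.65 + 405.12 = 163618.77
Import VAT = 163618.77 × 12% = 19634.25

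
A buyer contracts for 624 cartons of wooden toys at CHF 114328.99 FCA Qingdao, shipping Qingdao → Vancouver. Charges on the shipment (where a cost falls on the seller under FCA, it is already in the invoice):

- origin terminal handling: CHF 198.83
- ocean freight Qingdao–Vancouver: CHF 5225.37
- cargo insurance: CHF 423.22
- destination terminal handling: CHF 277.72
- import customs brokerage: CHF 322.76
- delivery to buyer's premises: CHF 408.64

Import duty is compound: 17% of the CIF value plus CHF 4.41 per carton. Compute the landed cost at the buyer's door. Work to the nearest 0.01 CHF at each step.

Total landed cost: CHF 144367.36

FCA: the seller delivers export-cleared goods to the carrier; the buyer bears costs from that point.
CIF value = FCA price + origin terminal + freight + insurance = 114328.99 + 198.83 + 5225.37 + 423.22 = 120176.41
Ad valorem component: 120176.41 × 17% = 20429.99
Specific component: 624 × 4.41 = 2751.84
Import duty = 20429.99 + 2751.84 = 23181.83
Buyer bears: origin terminal 198.83 + freight 5225.37 + insurance 423.22 + destination terminal 277.72 + brokerage 322.76 + delivery 408.64 + duty 23181.83 = 30038.37
Landed cost = invoice 114328.99 + 30038.37 = 144367.36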